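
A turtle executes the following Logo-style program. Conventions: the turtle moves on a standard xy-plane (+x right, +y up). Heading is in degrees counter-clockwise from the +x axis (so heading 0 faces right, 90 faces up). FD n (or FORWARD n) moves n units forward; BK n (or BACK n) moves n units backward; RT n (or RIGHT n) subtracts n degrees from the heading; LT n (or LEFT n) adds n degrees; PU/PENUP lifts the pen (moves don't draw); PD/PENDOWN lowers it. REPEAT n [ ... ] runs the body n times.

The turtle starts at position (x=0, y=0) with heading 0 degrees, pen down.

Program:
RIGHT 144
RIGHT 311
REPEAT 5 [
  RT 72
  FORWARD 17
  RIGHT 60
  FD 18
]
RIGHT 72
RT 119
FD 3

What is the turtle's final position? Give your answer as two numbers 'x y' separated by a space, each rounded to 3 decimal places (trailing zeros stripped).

Executing turtle program step by step:
Start: pos=(0,0), heading=0, pen down
RT 144: heading 0 -> 216
RT 311: heading 216 -> 265
REPEAT 5 [
  -- iteration 1/5 --
  RT 72: heading 265 -> 193
  FD 17: (0,0) -> (-16.564,-3.824) [heading=193, draw]
  RT 60: heading 193 -> 133
  FD 18: (-16.564,-3.824) -> (-28.84,9.34) [heading=133, draw]
  -- iteration 2/5 --
  RT 72: heading 133 -> 61
  FD 17: (-28.84,9.34) -> (-20.598,24.209) [heading=61, draw]
  RT 60: heading 61 -> 1
  FD 18: (-20.598,24.209) -> (-2.601,24.523) [heading=1, draw]
  -- iteration 3/5 --
  RT 72: heading 1 -> 289
  FD 17: (-2.601,24.523) -> (2.933,8.449) [heading=289, draw]
  RT 60: heading 289 -> 229
  FD 18: (2.933,8.449) -> (-8.876,-5.136) [heading=229, draw]
  -- iteration 4/5 --
  RT 72: heading 229 -> 157
  FD 17: (-8.876,-5.136) -> (-24.524,1.507) [heading=157, draw]
  RT 60: heading 157 -> 97
  FD 18: (-24.524,1.507) -> (-26.718,19.373) [heading=97, draw]
  -- iteration 5/5 --
  RT 72: heading 97 -> 25
  FD 17: (-26.718,19.373) -> (-11.311,26.557) [heading=25, draw]
  RT 60: heading 25 -> 325
  FD 18: (-11.311,26.557) -> (3.434,16.233) [heading=325, draw]
]
RT 72: heading 325 -> 253
RT 119: heading 253 -> 134
FD 3: (3.434,16.233) -> (1.35,18.391) [heading=134, draw]
Final: pos=(1.35,18.391), heading=134, 11 segment(s) drawn

Answer: 1.35 18.391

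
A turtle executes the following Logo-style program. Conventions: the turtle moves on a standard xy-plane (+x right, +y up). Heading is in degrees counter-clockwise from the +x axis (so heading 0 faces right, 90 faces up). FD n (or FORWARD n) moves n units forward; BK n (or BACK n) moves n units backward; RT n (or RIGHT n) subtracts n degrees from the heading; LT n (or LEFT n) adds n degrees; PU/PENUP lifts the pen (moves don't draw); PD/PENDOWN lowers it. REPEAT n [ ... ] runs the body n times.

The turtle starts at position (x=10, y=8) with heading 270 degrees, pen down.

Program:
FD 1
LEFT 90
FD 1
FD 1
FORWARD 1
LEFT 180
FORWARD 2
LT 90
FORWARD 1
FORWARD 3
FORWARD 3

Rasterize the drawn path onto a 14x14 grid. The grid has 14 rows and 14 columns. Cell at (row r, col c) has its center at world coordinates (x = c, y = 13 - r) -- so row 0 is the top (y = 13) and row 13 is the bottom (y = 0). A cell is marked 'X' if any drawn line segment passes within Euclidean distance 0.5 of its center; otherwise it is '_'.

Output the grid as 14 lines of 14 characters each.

Segment 0: (10,8) -> (10,7)
Segment 1: (10,7) -> (11,7)
Segment 2: (11,7) -> (12,7)
Segment 3: (12,7) -> (13,7)
Segment 4: (13,7) -> (11,7)
Segment 5: (11,7) -> (11,6)
Segment 6: (11,6) -> (11,3)
Segment 7: (11,3) -> (11,0)

Answer: ______________
______________
______________
______________
______________
__________X___
__________XXXX
___________X__
___________X__
___________X__
___________X__
___________X__
___________X__
___________X__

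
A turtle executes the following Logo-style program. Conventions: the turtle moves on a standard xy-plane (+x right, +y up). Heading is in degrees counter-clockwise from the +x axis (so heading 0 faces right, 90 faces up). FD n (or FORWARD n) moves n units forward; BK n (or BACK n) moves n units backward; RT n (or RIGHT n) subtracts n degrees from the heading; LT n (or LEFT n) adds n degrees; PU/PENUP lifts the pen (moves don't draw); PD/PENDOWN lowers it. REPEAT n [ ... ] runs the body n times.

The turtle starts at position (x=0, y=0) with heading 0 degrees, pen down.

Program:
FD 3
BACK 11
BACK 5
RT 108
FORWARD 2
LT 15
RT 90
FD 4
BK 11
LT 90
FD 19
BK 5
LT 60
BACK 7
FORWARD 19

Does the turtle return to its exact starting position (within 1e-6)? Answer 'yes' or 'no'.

Executing turtle program step by step:
Start: pos=(0,0), heading=0, pen down
FD 3: (0,0) -> (3,0) [heading=0, draw]
BK 11: (3,0) -> (-8,0) [heading=0, draw]
BK 5: (-8,0) -> (-13,0) [heading=0, draw]
RT 108: heading 0 -> 252
FD 2: (-13,0) -> (-13.618,-1.902) [heading=252, draw]
LT 15: heading 252 -> 267
RT 90: heading 267 -> 177
FD 4: (-13.618,-1.902) -> (-17.613,-1.693) [heading=177, draw]
BK 11: (-17.613,-1.693) -> (-6.628,-2.268) [heading=177, draw]
LT 90: heading 177 -> 267
FD 19: (-6.628,-2.268) -> (-7.622,-21.242) [heading=267, draw]
BK 5: (-7.622,-21.242) -> (-7.36,-16.249) [heading=267, draw]
LT 60: heading 267 -> 327
BK 7: (-7.36,-16.249) -> (-13.231,-12.437) [heading=327, draw]
FD 19: (-13.231,-12.437) -> (2.704,-22.785) [heading=327, draw]
Final: pos=(2.704,-22.785), heading=327, 10 segment(s) drawn

Start position: (0, 0)
Final position: (2.704, -22.785)
Distance = 22.945; >= 1e-6 -> NOT closed

Answer: no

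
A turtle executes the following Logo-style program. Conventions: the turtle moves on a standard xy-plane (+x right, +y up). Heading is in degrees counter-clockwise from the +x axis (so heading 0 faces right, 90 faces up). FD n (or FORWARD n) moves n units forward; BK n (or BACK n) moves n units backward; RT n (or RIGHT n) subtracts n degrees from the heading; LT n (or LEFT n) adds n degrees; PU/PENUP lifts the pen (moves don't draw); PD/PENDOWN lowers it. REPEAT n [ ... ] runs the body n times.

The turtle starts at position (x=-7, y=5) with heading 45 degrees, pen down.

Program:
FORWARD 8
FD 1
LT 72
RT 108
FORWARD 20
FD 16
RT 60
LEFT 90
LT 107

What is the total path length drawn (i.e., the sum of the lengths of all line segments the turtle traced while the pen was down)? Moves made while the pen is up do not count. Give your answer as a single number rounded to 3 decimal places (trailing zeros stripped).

Executing turtle program step by step:
Start: pos=(-7,5), heading=45, pen down
FD 8: (-7,5) -> (-1.343,10.657) [heading=45, draw]
FD 1: (-1.343,10.657) -> (-0.636,11.364) [heading=45, draw]
LT 72: heading 45 -> 117
RT 108: heading 117 -> 9
FD 20: (-0.636,11.364) -> (19.118,14.493) [heading=9, draw]
FD 16: (19.118,14.493) -> (34.921,16.996) [heading=9, draw]
RT 60: heading 9 -> 309
LT 90: heading 309 -> 39
LT 107: heading 39 -> 146
Final: pos=(34.921,16.996), heading=146, 4 segment(s) drawn

Segment lengths:
  seg 1: (-7,5) -> (-1.343,10.657), length = 8
  seg 2: (-1.343,10.657) -> (-0.636,11.364), length = 1
  seg 3: (-0.636,11.364) -> (19.118,14.493), length = 20
  seg 4: (19.118,14.493) -> (34.921,16.996), length = 16
Total = 45

Answer: 45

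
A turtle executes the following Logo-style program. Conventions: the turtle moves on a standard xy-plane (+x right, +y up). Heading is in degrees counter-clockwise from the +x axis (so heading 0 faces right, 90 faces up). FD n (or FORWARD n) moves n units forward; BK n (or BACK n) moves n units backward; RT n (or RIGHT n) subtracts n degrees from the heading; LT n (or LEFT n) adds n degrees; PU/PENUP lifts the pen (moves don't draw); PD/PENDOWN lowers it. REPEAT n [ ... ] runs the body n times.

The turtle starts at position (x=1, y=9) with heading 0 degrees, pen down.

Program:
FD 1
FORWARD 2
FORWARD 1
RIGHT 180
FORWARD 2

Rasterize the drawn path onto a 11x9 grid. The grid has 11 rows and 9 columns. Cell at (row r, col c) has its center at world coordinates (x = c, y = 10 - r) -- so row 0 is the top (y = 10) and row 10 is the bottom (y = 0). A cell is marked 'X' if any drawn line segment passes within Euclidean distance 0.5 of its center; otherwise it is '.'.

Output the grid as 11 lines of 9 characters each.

Answer: .........
.XXXXX...
.........
.........
.........
.........
.........
.........
.........
.........
.........

Derivation:
Segment 0: (1,9) -> (2,9)
Segment 1: (2,9) -> (4,9)
Segment 2: (4,9) -> (5,9)
Segment 3: (5,9) -> (3,9)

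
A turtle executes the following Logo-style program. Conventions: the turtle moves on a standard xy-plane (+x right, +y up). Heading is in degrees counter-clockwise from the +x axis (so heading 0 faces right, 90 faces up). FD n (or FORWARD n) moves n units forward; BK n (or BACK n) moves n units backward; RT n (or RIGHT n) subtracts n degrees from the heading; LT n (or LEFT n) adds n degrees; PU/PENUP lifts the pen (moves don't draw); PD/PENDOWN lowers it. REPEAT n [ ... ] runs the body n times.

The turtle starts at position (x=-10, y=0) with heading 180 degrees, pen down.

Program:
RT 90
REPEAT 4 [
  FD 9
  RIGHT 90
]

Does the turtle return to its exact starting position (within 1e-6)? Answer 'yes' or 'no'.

Answer: yes

Derivation:
Executing turtle program step by step:
Start: pos=(-10,0), heading=180, pen down
RT 90: heading 180 -> 90
REPEAT 4 [
  -- iteration 1/4 --
  FD 9: (-10,0) -> (-10,9) [heading=90, draw]
  RT 90: heading 90 -> 0
  -- iteration 2/4 --
  FD 9: (-10,9) -> (-1,9) [heading=0, draw]
  RT 90: heading 0 -> 270
  -- iteration 3/4 --
  FD 9: (-1,9) -> (-1,0) [heading=270, draw]
  RT 90: heading 270 -> 180
  -- iteration 4/4 --
  FD 9: (-1,0) -> (-10,0) [heading=180, draw]
  RT 90: heading 180 -> 90
]
Final: pos=(-10,0), heading=90, 4 segment(s) drawn

Start position: (-10, 0)
Final position: (-10, 0)
Distance = 0; < 1e-6 -> CLOSED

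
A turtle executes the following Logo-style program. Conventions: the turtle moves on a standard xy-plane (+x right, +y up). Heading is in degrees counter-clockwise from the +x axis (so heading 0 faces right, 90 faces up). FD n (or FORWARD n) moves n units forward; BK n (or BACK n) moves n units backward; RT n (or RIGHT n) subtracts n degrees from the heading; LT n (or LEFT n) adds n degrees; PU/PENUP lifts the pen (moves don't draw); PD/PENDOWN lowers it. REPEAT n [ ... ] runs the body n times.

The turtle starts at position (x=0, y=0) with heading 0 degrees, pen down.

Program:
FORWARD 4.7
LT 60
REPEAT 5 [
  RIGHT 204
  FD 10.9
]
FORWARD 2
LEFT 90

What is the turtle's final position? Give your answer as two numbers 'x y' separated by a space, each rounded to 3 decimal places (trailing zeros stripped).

Answer: -1.75 2.89

Derivation:
Executing turtle program step by step:
Start: pos=(0,0), heading=0, pen down
FD 4.7: (0,0) -> (4.7,0) [heading=0, draw]
LT 60: heading 0 -> 60
REPEAT 5 [
  -- iteration 1/5 --
  RT 204: heading 60 -> 216
  FD 10.9: (4.7,0) -> (-4.118,-6.407) [heading=216, draw]
  -- iteration 2/5 --
  RT 204: heading 216 -> 12
  FD 10.9: (-4.118,-6.407) -> (6.544,-4.141) [heading=12, draw]
  -- iteration 3/5 --
  RT 204: heading 12 -> 168
  FD 10.9: (6.544,-4.141) -> (-4.118,-1.874) [heading=168, draw]
  -- iteration 4/5 --
  RT 204: heading 168 -> 324
  FD 10.9: (-4.118,-1.874) -> (4.7,-8.281) [heading=324, draw]
  -- iteration 5/5 --
  RT 204: heading 324 -> 120
  FD 10.9: (4.7,-8.281) -> (-0.75,1.158) [heading=120, draw]
]
FD 2: (-0.75,1.158) -> (-1.75,2.89) [heading=120, draw]
LT 90: heading 120 -> 210
Final: pos=(-1.75,2.89), heading=210, 7 segment(s) drawn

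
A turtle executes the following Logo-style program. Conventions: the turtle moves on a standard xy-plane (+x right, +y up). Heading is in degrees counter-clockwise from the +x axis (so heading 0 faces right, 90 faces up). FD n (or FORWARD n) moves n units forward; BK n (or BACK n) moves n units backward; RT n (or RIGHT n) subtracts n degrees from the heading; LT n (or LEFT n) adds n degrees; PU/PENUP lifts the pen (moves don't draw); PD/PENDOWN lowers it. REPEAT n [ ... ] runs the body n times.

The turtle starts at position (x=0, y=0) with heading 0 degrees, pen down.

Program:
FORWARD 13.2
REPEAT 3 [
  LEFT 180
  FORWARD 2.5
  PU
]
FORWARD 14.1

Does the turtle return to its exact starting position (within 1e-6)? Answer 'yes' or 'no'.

Executing turtle program step by step:
Start: pos=(0,0), heading=0, pen down
FD 13.2: (0,0) -> (13.2,0) [heading=0, draw]
REPEAT 3 [
  -- iteration 1/3 --
  LT 180: heading 0 -> 180
  FD 2.5: (13.2,0) -> (10.7,0) [heading=180, draw]
  PU: pen up
  -- iteration 2/3 --
  LT 180: heading 180 -> 0
  FD 2.5: (10.7,0) -> (13.2,0) [heading=0, move]
  PU: pen up
  -- iteration 3/3 --
  LT 180: heading 0 -> 180
  FD 2.5: (13.2,0) -> (10.7,0) [heading=180, move]
  PU: pen up
]
FD 14.1: (10.7,0) -> (-3.4,0) [heading=180, move]
Final: pos=(-3.4,0), heading=180, 2 segment(s) drawn

Start position: (0, 0)
Final position: (-3.4, 0)
Distance = 3.4; >= 1e-6 -> NOT closed

Answer: no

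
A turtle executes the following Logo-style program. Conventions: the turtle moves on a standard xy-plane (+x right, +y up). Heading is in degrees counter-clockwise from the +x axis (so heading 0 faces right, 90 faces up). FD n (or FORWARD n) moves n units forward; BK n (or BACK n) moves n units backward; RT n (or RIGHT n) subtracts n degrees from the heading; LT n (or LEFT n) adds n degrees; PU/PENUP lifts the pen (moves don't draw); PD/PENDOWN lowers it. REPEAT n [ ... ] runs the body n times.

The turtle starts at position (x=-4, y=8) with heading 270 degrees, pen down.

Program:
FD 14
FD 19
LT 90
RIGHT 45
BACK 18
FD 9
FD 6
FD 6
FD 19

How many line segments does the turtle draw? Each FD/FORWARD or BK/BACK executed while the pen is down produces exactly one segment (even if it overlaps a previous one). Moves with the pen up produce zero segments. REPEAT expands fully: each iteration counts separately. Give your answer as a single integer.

Executing turtle program step by step:
Start: pos=(-4,8), heading=270, pen down
FD 14: (-4,8) -> (-4,-6) [heading=270, draw]
FD 19: (-4,-6) -> (-4,-25) [heading=270, draw]
LT 90: heading 270 -> 0
RT 45: heading 0 -> 315
BK 18: (-4,-25) -> (-16.728,-12.272) [heading=315, draw]
FD 9: (-16.728,-12.272) -> (-10.364,-18.636) [heading=315, draw]
FD 6: (-10.364,-18.636) -> (-6.121,-22.879) [heading=315, draw]
FD 6: (-6.121,-22.879) -> (-1.879,-27.121) [heading=315, draw]
FD 19: (-1.879,-27.121) -> (11.556,-40.556) [heading=315, draw]
Final: pos=(11.556,-40.556), heading=315, 7 segment(s) drawn
Segments drawn: 7

Answer: 7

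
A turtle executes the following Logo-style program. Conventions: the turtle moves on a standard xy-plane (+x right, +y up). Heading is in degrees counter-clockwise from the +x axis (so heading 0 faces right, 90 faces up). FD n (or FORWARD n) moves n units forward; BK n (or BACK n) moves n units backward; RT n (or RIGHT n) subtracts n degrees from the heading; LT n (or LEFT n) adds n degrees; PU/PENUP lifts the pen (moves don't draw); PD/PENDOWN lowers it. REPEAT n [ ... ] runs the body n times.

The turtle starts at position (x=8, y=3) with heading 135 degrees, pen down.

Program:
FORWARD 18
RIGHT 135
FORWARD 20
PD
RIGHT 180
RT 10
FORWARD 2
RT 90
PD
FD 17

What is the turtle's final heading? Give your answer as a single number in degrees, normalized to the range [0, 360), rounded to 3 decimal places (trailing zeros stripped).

Executing turtle program step by step:
Start: pos=(8,3), heading=135, pen down
FD 18: (8,3) -> (-4.728,15.728) [heading=135, draw]
RT 135: heading 135 -> 0
FD 20: (-4.728,15.728) -> (15.272,15.728) [heading=0, draw]
PD: pen down
RT 180: heading 0 -> 180
RT 10: heading 180 -> 170
FD 2: (15.272,15.728) -> (13.302,16.075) [heading=170, draw]
RT 90: heading 170 -> 80
PD: pen down
FD 17: (13.302,16.075) -> (16.254,32.817) [heading=80, draw]
Final: pos=(16.254,32.817), heading=80, 4 segment(s) drawn

Answer: 80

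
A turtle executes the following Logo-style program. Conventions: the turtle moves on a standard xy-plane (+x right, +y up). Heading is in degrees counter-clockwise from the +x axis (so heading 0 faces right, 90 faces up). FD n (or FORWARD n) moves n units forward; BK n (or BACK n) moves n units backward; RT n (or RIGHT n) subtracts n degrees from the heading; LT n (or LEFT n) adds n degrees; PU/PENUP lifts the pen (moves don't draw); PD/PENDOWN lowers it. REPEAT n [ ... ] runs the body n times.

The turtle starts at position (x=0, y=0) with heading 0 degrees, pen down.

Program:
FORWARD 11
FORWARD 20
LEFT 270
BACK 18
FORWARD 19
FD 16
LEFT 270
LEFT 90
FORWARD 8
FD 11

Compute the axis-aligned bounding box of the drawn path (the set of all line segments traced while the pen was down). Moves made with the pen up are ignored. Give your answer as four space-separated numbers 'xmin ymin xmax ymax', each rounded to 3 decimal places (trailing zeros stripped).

Executing turtle program step by step:
Start: pos=(0,0), heading=0, pen down
FD 11: (0,0) -> (11,0) [heading=0, draw]
FD 20: (11,0) -> (31,0) [heading=0, draw]
LT 270: heading 0 -> 270
BK 18: (31,0) -> (31,18) [heading=270, draw]
FD 19: (31,18) -> (31,-1) [heading=270, draw]
FD 16: (31,-1) -> (31,-17) [heading=270, draw]
LT 270: heading 270 -> 180
LT 90: heading 180 -> 270
FD 8: (31,-17) -> (31,-25) [heading=270, draw]
FD 11: (31,-25) -> (31,-36) [heading=270, draw]
Final: pos=(31,-36), heading=270, 7 segment(s) drawn

Segment endpoints: x in {0, 11, 31, 31, 31, 31, 31}, y in {-36, -25, -17, -1, 0, 18}
xmin=0, ymin=-36, xmax=31, ymax=18

Answer: 0 -36 31 18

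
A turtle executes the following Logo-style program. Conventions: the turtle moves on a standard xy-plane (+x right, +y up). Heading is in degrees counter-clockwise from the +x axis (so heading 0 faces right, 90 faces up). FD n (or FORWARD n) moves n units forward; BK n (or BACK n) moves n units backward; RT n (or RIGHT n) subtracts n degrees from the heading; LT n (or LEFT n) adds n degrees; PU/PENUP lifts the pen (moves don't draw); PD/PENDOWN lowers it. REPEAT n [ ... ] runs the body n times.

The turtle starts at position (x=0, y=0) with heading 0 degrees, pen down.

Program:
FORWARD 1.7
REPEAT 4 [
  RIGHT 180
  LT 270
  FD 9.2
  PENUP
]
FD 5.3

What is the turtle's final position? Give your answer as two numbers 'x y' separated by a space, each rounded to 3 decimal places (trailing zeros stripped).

Answer: 7 0

Derivation:
Executing turtle program step by step:
Start: pos=(0,0), heading=0, pen down
FD 1.7: (0,0) -> (1.7,0) [heading=0, draw]
REPEAT 4 [
  -- iteration 1/4 --
  RT 180: heading 0 -> 180
  LT 270: heading 180 -> 90
  FD 9.2: (1.7,0) -> (1.7,9.2) [heading=90, draw]
  PU: pen up
  -- iteration 2/4 --
  RT 180: heading 90 -> 270
  LT 270: heading 270 -> 180
  FD 9.2: (1.7,9.2) -> (-7.5,9.2) [heading=180, move]
  PU: pen up
  -- iteration 3/4 --
  RT 180: heading 180 -> 0
  LT 270: heading 0 -> 270
  FD 9.2: (-7.5,9.2) -> (-7.5,0) [heading=270, move]
  PU: pen up
  -- iteration 4/4 --
  RT 180: heading 270 -> 90
  LT 270: heading 90 -> 0
  FD 9.2: (-7.5,0) -> (1.7,0) [heading=0, move]
  PU: pen up
]
FD 5.3: (1.7,0) -> (7,0) [heading=0, move]
Final: pos=(7,0), heading=0, 2 segment(s) drawn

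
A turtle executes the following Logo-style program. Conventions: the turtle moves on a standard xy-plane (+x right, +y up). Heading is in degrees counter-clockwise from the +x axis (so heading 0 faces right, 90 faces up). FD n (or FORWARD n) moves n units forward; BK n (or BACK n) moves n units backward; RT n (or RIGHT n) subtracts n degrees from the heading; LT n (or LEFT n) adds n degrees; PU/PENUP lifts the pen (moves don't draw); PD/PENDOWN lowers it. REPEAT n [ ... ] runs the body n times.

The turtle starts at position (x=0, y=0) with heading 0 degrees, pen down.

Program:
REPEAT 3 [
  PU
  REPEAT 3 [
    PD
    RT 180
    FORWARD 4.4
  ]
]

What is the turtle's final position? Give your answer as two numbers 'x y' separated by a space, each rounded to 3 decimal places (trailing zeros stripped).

Answer: -4.4 0

Derivation:
Executing turtle program step by step:
Start: pos=(0,0), heading=0, pen down
REPEAT 3 [
  -- iteration 1/3 --
  PU: pen up
  REPEAT 3 [
    -- iteration 1/3 --
    PD: pen down
    RT 180: heading 0 -> 180
    FD 4.4: (0,0) -> (-4.4,0) [heading=180, draw]
    -- iteration 2/3 --
    PD: pen down
    RT 180: heading 180 -> 0
    FD 4.4: (-4.4,0) -> (0,0) [heading=0, draw]
    -- iteration 3/3 --
    PD: pen down
    RT 180: heading 0 -> 180
    FD 4.4: (0,0) -> (-4.4,0) [heading=180, draw]
  ]
  -- iteration 2/3 --
  PU: pen up
  REPEAT 3 [
    -- iteration 1/3 --
    PD: pen down
    RT 180: heading 180 -> 0
    FD 4.4: (-4.4,0) -> (0,0) [heading=0, draw]
    -- iteration 2/3 --
    PD: pen down
    RT 180: heading 0 -> 180
    FD 4.4: (0,0) -> (-4.4,0) [heading=180, draw]
    -- iteration 3/3 --
    PD: pen down
    RT 180: heading 180 -> 0
    FD 4.4: (-4.4,0) -> (0,0) [heading=0, draw]
  ]
  -- iteration 3/3 --
  PU: pen up
  REPEAT 3 [
    -- iteration 1/3 --
    PD: pen down
    RT 180: heading 0 -> 180
    FD 4.4: (0,0) -> (-4.4,0) [heading=180, draw]
    -- iteration 2/3 --
    PD: pen down
    RT 180: heading 180 -> 0
    FD 4.4: (-4.4,0) -> (0,0) [heading=0, draw]
    -- iteration 3/3 --
    PD: pen down
    RT 180: heading 0 -> 180
    FD 4.4: (0,0) -> (-4.4,0) [heading=180, draw]
  ]
]
Final: pos=(-4.4,0), heading=180, 9 segment(s) drawn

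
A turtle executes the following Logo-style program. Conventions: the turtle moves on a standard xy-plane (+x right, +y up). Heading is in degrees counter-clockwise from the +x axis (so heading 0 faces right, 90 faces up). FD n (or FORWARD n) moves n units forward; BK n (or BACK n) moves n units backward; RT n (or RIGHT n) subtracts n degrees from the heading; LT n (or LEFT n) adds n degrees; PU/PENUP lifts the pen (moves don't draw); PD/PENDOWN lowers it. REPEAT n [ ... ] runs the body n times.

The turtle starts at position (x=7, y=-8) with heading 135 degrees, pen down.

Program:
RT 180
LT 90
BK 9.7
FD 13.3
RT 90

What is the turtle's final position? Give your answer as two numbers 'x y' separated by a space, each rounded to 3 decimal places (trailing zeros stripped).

Answer: 9.546 -5.454

Derivation:
Executing turtle program step by step:
Start: pos=(7,-8), heading=135, pen down
RT 180: heading 135 -> 315
LT 90: heading 315 -> 45
BK 9.7: (7,-8) -> (0.141,-14.859) [heading=45, draw]
FD 13.3: (0.141,-14.859) -> (9.546,-5.454) [heading=45, draw]
RT 90: heading 45 -> 315
Final: pos=(9.546,-5.454), heading=315, 2 segment(s) drawn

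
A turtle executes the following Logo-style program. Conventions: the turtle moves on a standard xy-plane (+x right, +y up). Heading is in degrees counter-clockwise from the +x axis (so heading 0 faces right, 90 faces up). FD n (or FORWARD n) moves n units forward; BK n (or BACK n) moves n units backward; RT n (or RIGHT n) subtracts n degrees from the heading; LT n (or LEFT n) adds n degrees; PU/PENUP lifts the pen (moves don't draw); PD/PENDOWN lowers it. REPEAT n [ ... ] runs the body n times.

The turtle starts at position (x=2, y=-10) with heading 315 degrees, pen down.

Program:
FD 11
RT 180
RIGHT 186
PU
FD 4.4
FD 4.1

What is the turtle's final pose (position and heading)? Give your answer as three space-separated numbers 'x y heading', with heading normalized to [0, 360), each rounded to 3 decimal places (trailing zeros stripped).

Answer: 15.127 -24.384 309

Derivation:
Executing turtle program step by step:
Start: pos=(2,-10), heading=315, pen down
FD 11: (2,-10) -> (9.778,-17.778) [heading=315, draw]
RT 180: heading 315 -> 135
RT 186: heading 135 -> 309
PU: pen up
FD 4.4: (9.778,-17.778) -> (12.547,-21.198) [heading=309, move]
FD 4.1: (12.547,-21.198) -> (15.127,-24.384) [heading=309, move]
Final: pos=(15.127,-24.384), heading=309, 1 segment(s) drawn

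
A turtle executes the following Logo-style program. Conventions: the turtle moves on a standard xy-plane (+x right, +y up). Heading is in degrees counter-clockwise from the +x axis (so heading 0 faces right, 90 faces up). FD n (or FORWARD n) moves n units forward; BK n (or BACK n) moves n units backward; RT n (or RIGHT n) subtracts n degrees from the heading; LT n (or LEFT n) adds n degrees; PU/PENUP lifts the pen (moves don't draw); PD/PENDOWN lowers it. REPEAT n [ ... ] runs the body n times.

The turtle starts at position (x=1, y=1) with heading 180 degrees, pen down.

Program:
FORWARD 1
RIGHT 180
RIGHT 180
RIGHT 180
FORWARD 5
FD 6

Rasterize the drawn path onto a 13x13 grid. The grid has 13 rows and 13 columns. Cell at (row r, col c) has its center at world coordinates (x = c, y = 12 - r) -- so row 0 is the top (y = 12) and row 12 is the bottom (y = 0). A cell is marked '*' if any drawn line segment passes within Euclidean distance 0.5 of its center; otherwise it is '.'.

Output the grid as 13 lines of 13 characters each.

Answer: .............
.............
.............
.............
.............
.............
.............
.............
.............
.............
.............
************.
.............

Derivation:
Segment 0: (1,1) -> (0,1)
Segment 1: (0,1) -> (5,1)
Segment 2: (5,1) -> (11,1)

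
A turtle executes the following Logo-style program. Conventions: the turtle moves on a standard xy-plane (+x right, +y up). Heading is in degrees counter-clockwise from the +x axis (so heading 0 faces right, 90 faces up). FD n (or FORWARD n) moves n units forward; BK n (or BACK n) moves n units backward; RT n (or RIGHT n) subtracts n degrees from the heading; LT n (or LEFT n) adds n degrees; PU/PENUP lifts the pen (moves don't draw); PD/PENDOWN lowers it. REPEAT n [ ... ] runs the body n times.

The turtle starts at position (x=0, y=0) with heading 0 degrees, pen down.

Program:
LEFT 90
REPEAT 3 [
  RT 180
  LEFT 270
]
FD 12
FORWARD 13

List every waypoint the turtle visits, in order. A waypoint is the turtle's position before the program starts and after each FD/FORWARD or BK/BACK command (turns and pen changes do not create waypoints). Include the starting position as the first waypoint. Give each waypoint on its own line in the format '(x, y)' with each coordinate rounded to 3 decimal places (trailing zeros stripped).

Executing turtle program step by step:
Start: pos=(0,0), heading=0, pen down
LT 90: heading 0 -> 90
REPEAT 3 [
  -- iteration 1/3 --
  RT 180: heading 90 -> 270
  LT 270: heading 270 -> 180
  -- iteration 2/3 --
  RT 180: heading 180 -> 0
  LT 270: heading 0 -> 270
  -- iteration 3/3 --
  RT 180: heading 270 -> 90
  LT 270: heading 90 -> 0
]
FD 12: (0,0) -> (12,0) [heading=0, draw]
FD 13: (12,0) -> (25,0) [heading=0, draw]
Final: pos=(25,0), heading=0, 2 segment(s) drawn
Waypoints (3 total):
(0, 0)
(12, 0)
(25, 0)

Answer: (0, 0)
(12, 0)
(25, 0)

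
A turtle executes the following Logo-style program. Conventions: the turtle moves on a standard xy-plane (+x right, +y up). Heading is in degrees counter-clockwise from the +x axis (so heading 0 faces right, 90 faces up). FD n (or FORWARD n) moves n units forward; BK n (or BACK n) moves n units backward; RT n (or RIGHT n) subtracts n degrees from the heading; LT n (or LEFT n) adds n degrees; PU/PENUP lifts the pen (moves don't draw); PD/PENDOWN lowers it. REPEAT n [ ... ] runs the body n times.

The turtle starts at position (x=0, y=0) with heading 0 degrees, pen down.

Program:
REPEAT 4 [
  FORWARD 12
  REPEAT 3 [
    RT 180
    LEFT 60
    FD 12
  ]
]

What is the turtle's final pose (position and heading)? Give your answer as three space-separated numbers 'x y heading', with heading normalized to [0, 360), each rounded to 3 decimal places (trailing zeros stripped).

Answer: 48 0 0

Derivation:
Executing turtle program step by step:
Start: pos=(0,0), heading=0, pen down
REPEAT 4 [
  -- iteration 1/4 --
  FD 12: (0,0) -> (12,0) [heading=0, draw]
  REPEAT 3 [
    -- iteration 1/3 --
    RT 180: heading 0 -> 180
    LT 60: heading 180 -> 240
    FD 12: (12,0) -> (6,-10.392) [heading=240, draw]
    -- iteration 2/3 --
    RT 180: heading 240 -> 60
    LT 60: heading 60 -> 120
    FD 12: (6,-10.392) -> (0,0) [heading=120, draw]
    -- iteration 3/3 --
    RT 180: heading 120 -> 300
    LT 60: heading 300 -> 0
    FD 12: (0,0) -> (12,0) [heading=0, draw]
  ]
  -- iteration 2/4 --
  FD 12: (12,0) -> (24,0) [heading=0, draw]
  REPEAT 3 [
    -- iteration 1/3 --
    RT 180: heading 0 -> 180
    LT 60: heading 180 -> 240
    FD 12: (24,0) -> (18,-10.392) [heading=240, draw]
    -- iteration 2/3 --
    RT 180: heading 240 -> 60
    LT 60: heading 60 -> 120
    FD 12: (18,-10.392) -> (12,0) [heading=120, draw]
    -- iteration 3/3 --
    RT 180: heading 120 -> 300
    LT 60: heading 300 -> 0
    FD 12: (12,0) -> (24,0) [heading=0, draw]
  ]
  -- iteration 3/4 --
  FD 12: (24,0) -> (36,0) [heading=0, draw]
  REPEAT 3 [
    -- iteration 1/3 --
    RT 180: heading 0 -> 180
    LT 60: heading 180 -> 240
    FD 12: (36,0) -> (30,-10.392) [heading=240, draw]
    -- iteration 2/3 --
    RT 180: heading 240 -> 60
    LT 60: heading 60 -> 120
    FD 12: (30,-10.392) -> (24,0) [heading=120, draw]
    -- iteration 3/3 --
    RT 180: heading 120 -> 300
    LT 60: heading 300 -> 0
    FD 12: (24,0) -> (36,0) [heading=0, draw]
  ]
  -- iteration 4/4 --
  FD 12: (36,0) -> (48,0) [heading=0, draw]
  REPEAT 3 [
    -- iteration 1/3 --
    RT 180: heading 0 -> 180
    LT 60: heading 180 -> 240
    FD 12: (48,0) -> (42,-10.392) [heading=240, draw]
    -- iteration 2/3 --
    RT 180: heading 240 -> 60
    LT 60: heading 60 -> 120
    FD 12: (42,-10.392) -> (36,0) [heading=120, draw]
    -- iteration 3/3 --
    RT 180: heading 120 -> 300
    LT 60: heading 300 -> 0
    FD 12: (36,0) -> (48,0) [heading=0, draw]
  ]
]
Final: pos=(48,0), heading=0, 16 segment(s) drawn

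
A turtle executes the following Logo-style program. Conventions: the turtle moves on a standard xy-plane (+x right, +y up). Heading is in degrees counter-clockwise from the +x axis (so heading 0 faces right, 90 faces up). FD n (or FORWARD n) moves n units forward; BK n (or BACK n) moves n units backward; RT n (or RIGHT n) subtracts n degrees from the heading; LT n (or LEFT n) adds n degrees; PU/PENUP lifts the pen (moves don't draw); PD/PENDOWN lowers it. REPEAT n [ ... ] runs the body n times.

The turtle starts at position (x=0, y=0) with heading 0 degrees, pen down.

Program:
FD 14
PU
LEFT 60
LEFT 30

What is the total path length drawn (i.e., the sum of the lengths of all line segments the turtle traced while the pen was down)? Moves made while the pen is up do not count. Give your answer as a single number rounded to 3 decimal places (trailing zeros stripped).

Executing turtle program step by step:
Start: pos=(0,0), heading=0, pen down
FD 14: (0,0) -> (14,0) [heading=0, draw]
PU: pen up
LT 60: heading 0 -> 60
LT 30: heading 60 -> 90
Final: pos=(14,0), heading=90, 1 segment(s) drawn

Segment lengths:
  seg 1: (0,0) -> (14,0), length = 14
Total = 14

Answer: 14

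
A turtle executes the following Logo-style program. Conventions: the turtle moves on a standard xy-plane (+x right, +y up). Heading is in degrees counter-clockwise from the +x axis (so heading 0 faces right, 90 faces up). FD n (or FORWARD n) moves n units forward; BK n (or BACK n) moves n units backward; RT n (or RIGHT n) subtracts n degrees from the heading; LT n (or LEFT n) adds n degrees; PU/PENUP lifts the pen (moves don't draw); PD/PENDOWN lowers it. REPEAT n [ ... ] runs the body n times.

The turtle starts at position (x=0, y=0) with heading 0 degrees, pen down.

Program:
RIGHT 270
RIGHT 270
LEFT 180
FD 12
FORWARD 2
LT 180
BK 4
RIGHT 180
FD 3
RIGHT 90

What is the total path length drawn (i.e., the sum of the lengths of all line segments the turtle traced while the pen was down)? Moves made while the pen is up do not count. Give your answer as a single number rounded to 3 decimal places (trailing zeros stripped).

Answer: 21

Derivation:
Executing turtle program step by step:
Start: pos=(0,0), heading=0, pen down
RT 270: heading 0 -> 90
RT 270: heading 90 -> 180
LT 180: heading 180 -> 0
FD 12: (0,0) -> (12,0) [heading=0, draw]
FD 2: (12,0) -> (14,0) [heading=0, draw]
LT 180: heading 0 -> 180
BK 4: (14,0) -> (18,0) [heading=180, draw]
RT 180: heading 180 -> 0
FD 3: (18,0) -> (21,0) [heading=0, draw]
RT 90: heading 0 -> 270
Final: pos=(21,0), heading=270, 4 segment(s) drawn

Segment lengths:
  seg 1: (0,0) -> (12,0), length = 12
  seg 2: (12,0) -> (14,0), length = 2
  seg 3: (14,0) -> (18,0), length = 4
  seg 4: (18,0) -> (21,0), length = 3
Total = 21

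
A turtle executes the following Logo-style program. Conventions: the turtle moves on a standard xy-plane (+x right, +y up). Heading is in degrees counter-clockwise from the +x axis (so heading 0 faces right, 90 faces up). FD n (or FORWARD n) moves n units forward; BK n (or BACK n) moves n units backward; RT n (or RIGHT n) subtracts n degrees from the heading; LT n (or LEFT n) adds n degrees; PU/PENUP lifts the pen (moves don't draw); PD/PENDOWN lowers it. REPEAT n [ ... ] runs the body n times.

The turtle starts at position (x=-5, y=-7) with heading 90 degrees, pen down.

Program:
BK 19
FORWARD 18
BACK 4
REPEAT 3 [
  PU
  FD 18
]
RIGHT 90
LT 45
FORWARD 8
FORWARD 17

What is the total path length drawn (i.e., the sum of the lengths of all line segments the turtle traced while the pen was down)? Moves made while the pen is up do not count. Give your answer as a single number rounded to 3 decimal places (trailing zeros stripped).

Answer: 41

Derivation:
Executing turtle program step by step:
Start: pos=(-5,-7), heading=90, pen down
BK 19: (-5,-7) -> (-5,-26) [heading=90, draw]
FD 18: (-5,-26) -> (-5,-8) [heading=90, draw]
BK 4: (-5,-8) -> (-5,-12) [heading=90, draw]
REPEAT 3 [
  -- iteration 1/3 --
  PU: pen up
  FD 18: (-5,-12) -> (-5,6) [heading=90, move]
  -- iteration 2/3 --
  PU: pen up
  FD 18: (-5,6) -> (-5,24) [heading=90, move]
  -- iteration 3/3 --
  PU: pen up
  FD 18: (-5,24) -> (-5,42) [heading=90, move]
]
RT 90: heading 90 -> 0
LT 45: heading 0 -> 45
FD 8: (-5,42) -> (0.657,47.657) [heading=45, move]
FD 17: (0.657,47.657) -> (12.678,59.678) [heading=45, move]
Final: pos=(12.678,59.678), heading=45, 3 segment(s) drawn

Segment lengths:
  seg 1: (-5,-7) -> (-5,-26), length = 19
  seg 2: (-5,-26) -> (-5,-8), length = 18
  seg 3: (-5,-8) -> (-5,-12), length = 4
Total = 41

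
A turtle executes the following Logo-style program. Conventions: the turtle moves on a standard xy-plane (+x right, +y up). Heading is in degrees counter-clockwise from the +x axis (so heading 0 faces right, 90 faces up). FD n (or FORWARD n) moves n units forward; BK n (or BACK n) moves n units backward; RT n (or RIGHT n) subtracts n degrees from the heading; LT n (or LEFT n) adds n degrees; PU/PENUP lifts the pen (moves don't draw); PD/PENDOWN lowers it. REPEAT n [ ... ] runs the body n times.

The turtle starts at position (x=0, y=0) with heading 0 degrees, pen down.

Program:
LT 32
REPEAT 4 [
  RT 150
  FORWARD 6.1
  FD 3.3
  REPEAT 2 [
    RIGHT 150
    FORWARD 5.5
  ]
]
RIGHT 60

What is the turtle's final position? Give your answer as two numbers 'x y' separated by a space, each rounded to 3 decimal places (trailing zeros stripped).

Answer: 0 0

Derivation:
Executing turtle program step by step:
Start: pos=(0,0), heading=0, pen down
LT 32: heading 0 -> 32
REPEAT 4 [
  -- iteration 1/4 --
  RT 150: heading 32 -> 242
  FD 6.1: (0,0) -> (-2.864,-5.386) [heading=242, draw]
  FD 3.3: (-2.864,-5.386) -> (-4.413,-8.3) [heading=242, draw]
  REPEAT 2 [
    -- iteration 1/2 --
    RT 150: heading 242 -> 92
    FD 5.5: (-4.413,-8.3) -> (-4.605,-2.803) [heading=92, draw]
    -- iteration 2/2 --
    RT 150: heading 92 -> 302
    FD 5.5: (-4.605,-2.803) -> (-1.69,-7.467) [heading=302, draw]
  ]
  -- iteration 2/4 --
  RT 150: heading 302 -> 152
  FD 6.1: (-1.69,-7.467) -> (-7.076,-4.604) [heading=152, draw]
  FD 3.3: (-7.076,-4.604) -> (-9.99,-3.054) [heading=152, draw]
  REPEAT 2 [
    -- iteration 1/2 --
    RT 150: heading 152 -> 2
    FD 5.5: (-9.99,-3.054) -> (-4.493,-2.862) [heading=2, draw]
    -- iteration 2/2 --
    RT 150: heading 2 -> 212
    FD 5.5: (-4.493,-2.862) -> (-9.158,-5.777) [heading=212, draw]
  ]
  -- iteration 3/4 --
  RT 150: heading 212 -> 62
  FD 6.1: (-9.158,-5.777) -> (-6.294,-0.391) [heading=62, draw]
  FD 3.3: (-6.294,-0.391) -> (-4.745,2.523) [heading=62, draw]
  REPEAT 2 [
    -- iteration 1/2 --
    RT 150: heading 62 -> 272
    FD 5.5: (-4.745,2.523) -> (-4.553,-2.974) [heading=272, draw]
    -- iteration 2/2 --
    RT 150: heading 272 -> 122
    FD 5.5: (-4.553,-2.974) -> (-7.467,1.69) [heading=122, draw]
  ]
  -- iteration 4/4 --
  RT 150: heading 122 -> 332
  FD 6.1: (-7.467,1.69) -> (-2.081,-1.173) [heading=332, draw]
  FD 3.3: (-2.081,-1.173) -> (0.832,-2.723) [heading=332, draw]
  REPEAT 2 [
    -- iteration 1/2 --
    RT 150: heading 332 -> 182
    FD 5.5: (0.832,-2.723) -> (-4.664,-2.915) [heading=182, draw]
    -- iteration 2/2 --
    RT 150: heading 182 -> 32
    FD 5.5: (-4.664,-2.915) -> (0,0) [heading=32, draw]
  ]
]
RT 60: heading 32 -> 332
Final: pos=(0,0), heading=332, 16 segment(s) drawn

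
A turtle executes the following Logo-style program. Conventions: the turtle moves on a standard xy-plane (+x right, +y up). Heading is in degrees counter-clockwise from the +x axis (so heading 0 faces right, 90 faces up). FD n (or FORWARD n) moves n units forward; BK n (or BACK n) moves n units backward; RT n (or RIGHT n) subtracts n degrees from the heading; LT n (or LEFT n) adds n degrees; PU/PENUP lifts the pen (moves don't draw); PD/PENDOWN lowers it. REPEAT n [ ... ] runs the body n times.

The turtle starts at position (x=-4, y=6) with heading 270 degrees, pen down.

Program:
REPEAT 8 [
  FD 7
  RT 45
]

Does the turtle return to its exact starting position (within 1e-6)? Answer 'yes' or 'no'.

Executing turtle program step by step:
Start: pos=(-4,6), heading=270, pen down
REPEAT 8 [
  -- iteration 1/8 --
  FD 7: (-4,6) -> (-4,-1) [heading=270, draw]
  RT 45: heading 270 -> 225
  -- iteration 2/8 --
  FD 7: (-4,-1) -> (-8.95,-5.95) [heading=225, draw]
  RT 45: heading 225 -> 180
  -- iteration 3/8 --
  FD 7: (-8.95,-5.95) -> (-15.95,-5.95) [heading=180, draw]
  RT 45: heading 180 -> 135
  -- iteration 4/8 --
  FD 7: (-15.95,-5.95) -> (-20.899,-1) [heading=135, draw]
  RT 45: heading 135 -> 90
  -- iteration 5/8 --
  FD 7: (-20.899,-1) -> (-20.899,6) [heading=90, draw]
  RT 45: heading 90 -> 45
  -- iteration 6/8 --
  FD 7: (-20.899,6) -> (-15.95,10.95) [heading=45, draw]
  RT 45: heading 45 -> 0
  -- iteration 7/8 --
  FD 7: (-15.95,10.95) -> (-8.95,10.95) [heading=0, draw]
  RT 45: heading 0 -> 315
  -- iteration 8/8 --
  FD 7: (-8.95,10.95) -> (-4,6) [heading=315, draw]
  RT 45: heading 315 -> 270
]
Final: pos=(-4,6), heading=270, 8 segment(s) drawn

Start position: (-4, 6)
Final position: (-4, 6)
Distance = 0; < 1e-6 -> CLOSED

Answer: yes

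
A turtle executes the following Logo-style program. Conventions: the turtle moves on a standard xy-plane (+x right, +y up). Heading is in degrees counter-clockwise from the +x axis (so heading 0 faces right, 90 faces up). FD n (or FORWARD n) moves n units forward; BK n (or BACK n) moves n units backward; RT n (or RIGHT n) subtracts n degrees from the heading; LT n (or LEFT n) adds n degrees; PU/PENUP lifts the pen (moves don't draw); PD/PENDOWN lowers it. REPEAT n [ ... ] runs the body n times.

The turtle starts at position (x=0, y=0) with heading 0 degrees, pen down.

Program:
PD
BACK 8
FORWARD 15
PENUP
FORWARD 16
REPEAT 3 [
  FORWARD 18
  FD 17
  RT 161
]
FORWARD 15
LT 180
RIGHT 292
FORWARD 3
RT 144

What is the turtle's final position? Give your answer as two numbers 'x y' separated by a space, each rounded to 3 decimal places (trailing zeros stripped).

Executing turtle program step by step:
Start: pos=(0,0), heading=0, pen down
PD: pen down
BK 8: (0,0) -> (-8,0) [heading=0, draw]
FD 15: (-8,0) -> (7,0) [heading=0, draw]
PU: pen up
FD 16: (7,0) -> (23,0) [heading=0, move]
REPEAT 3 [
  -- iteration 1/3 --
  FD 18: (23,0) -> (41,0) [heading=0, move]
  FD 17: (41,0) -> (58,0) [heading=0, move]
  RT 161: heading 0 -> 199
  -- iteration 2/3 --
  FD 18: (58,0) -> (40.981,-5.86) [heading=199, move]
  FD 17: (40.981,-5.86) -> (24.907,-11.395) [heading=199, move]
  RT 161: heading 199 -> 38
  -- iteration 3/3 --
  FD 18: (24.907,-11.395) -> (39.091,-0.313) [heading=38, move]
  FD 17: (39.091,-0.313) -> (52.487,10.153) [heading=38, move]
  RT 161: heading 38 -> 237
]
FD 15: (52.487,10.153) -> (44.318,-2.427) [heading=237, move]
LT 180: heading 237 -> 57
RT 292: heading 57 -> 125
FD 3: (44.318,-2.427) -> (42.597,0.031) [heading=125, move]
RT 144: heading 125 -> 341
Final: pos=(42.597,0.031), heading=341, 2 segment(s) drawn

Answer: 42.597 0.031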